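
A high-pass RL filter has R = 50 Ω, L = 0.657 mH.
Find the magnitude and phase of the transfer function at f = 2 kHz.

Step 1 — Angular frequency: ω = 2π·2000 = 1.257e+04 rad/s.
Step 2 — Transfer function: H(jω) = jωL/(R + jωL).
Step 3 — Numerator jωL = j·8.256; denominator R + jωL = 50 + j8.256.
Step 4 — H = 0.02654 + j0.1607.
Step 5 — Magnitude: |H| = 0.1629 (-15.8 dB); phase: φ = 80.6°.

|H| = 0.1629 (-15.8 dB), φ = 80.6°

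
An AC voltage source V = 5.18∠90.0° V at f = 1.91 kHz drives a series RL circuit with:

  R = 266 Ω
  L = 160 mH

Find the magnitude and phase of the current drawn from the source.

Step 1 — Angular frequency: ω = 2π·f = 2π·1910 = 1.2e+04 rad/s.
Step 2 — Component impedances:
  R: Z = R = 266 Ω
  L: Z = jωL = j·1.2e+04·0.16 = 0 + j1920 Ω
Step 3 — Series combination: Z_total = R + L = 266 + j1920 Ω = 1938∠82.1° Ω.
Step 4 — Source phasor: V = 5.18∠90.0° V = 0 + j5.18 V.
Step 5 — Ohm's law: I = V / Z_total = (0 + j5.18) / (266 + j1920) = 0.002647 + j0.0003667 A.
Step 6 — Convert to polar: |I| = 0.002672 A, ∠I = 7.9°.

I = 0.002672∠7.9° A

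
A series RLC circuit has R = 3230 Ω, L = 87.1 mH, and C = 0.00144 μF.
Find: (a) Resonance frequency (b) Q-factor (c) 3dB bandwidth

Step 1 — Resonance: ω₀ = 1/√(LC) = 1/√(0.0871·1.44e-09) = 8.929e+04 rad/s.
Step 2 — f₀ = ω₀/(2π) = 1.421e+04 Hz.
Step 3 — Series Q: Q = ω₀L/R = 8.929e+04·0.0871/3230 = 2.408.
Step 4 — Bandwidth: Δω = ω₀/Q = 3.708e+04 rad/s; BW = Δω/(2π) = 5902 Hz.

(a) f₀ = 1.421e+04 Hz  (b) Q = 2.408  (c) BW = 5902 Hz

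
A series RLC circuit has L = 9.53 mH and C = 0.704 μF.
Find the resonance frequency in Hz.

Step 1 — Resonance condition Im(Z)=0 gives ω₀ = 1/√(LC).
Step 2 — ω₀ = 1/√(0.00953·7.04e-07) = 1.221e+04 rad/s.
Step 3 — f₀ = ω₀/(2π) = 1943 Hz.

f₀ = 1943 Hz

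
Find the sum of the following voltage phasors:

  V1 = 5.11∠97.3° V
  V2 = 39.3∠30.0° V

Step 1 — Convert each phasor to rectangular form:
  V1 = 5.11·(cos(97.3°) + j·sin(97.3°)) = -0.6493 + j5.069 V
  V2 = 39.3·(cos(30.0°) + j·sin(30.0°)) = 34.03 + j19.65 V
Step 2 — Sum components: V_total = 33.39 + j24.72 V.
Step 3 — Convert to polar: |V_total| = 41.54 V, ∠V_total = 36.5°.

V_total = 41.54∠36.5° V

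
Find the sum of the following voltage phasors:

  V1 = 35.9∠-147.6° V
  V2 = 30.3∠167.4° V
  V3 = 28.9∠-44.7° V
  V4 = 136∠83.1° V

Step 1 — Convert each phasor to rectangular form:
  V1 = 35.9·(cos(-147.6°) + j·sin(-147.6°)) = -30.31 - j19.24 V
  V2 = 30.3·(cos(167.4°) + j·sin(167.4°)) = -29.57 + j6.61 V
  V3 = 28.9·(cos(-44.7°) + j·sin(-44.7°)) = 20.54 - j20.33 V
  V4 = 136·(cos(83.1°) + j·sin(83.1°)) = 16.34 + j135 V
Step 2 — Sum components: V_total = -23 + j102.1 V.
Step 3 — Convert to polar: |V_total| = 104.6 V, ∠V_total = 102.7°.

V_total = 104.6∠102.7° V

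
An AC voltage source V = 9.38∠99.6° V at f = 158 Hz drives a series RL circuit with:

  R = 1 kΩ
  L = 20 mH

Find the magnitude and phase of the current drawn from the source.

Step 1 — Angular frequency: ω = 2π·f = 2π·158 = 992.7 rad/s.
Step 2 — Component impedances:
  R: Z = R = 1000 Ω
  L: Z = jωL = j·992.7·0.02 = 0 + j19.85 Ω
Step 3 — Series combination: Z_total = R + L = 1000 + j19.85 Ω = 1000∠1.1° Ω.
Step 4 — Source phasor: V = 9.38∠99.6° V = -1.564 + j9.249 V.
Step 5 — Ohm's law: I = V / Z_total = (-1.564 + j9.249) / (1000 + j19.85) = -0.00138 + j0.009276 A.
Step 6 — Convert to polar: |I| = 0.009378 A, ∠I = 98.5°.

I = 0.009378∠98.5° A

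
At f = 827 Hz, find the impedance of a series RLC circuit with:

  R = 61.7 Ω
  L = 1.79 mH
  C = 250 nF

Step 1 — Angular frequency: ω = 2π·f = 2π·827 = 5196 rad/s.
Step 2 — Component impedances:
  R: Z = R = 61.7 Ω
  L: Z = jωL = j·5196·0.00179 = 0 + j9.301 Ω
  C: Z = 1/(jωC) = -j/(ω·C) = 0 - j769.8 Ω
Step 3 — Series combination: Z_total = R + L + C = 61.7 - j760.5 Ω = 763∠-85.4° Ω.

Z = 61.7 - j760.5 Ω = 763∠-85.4° Ω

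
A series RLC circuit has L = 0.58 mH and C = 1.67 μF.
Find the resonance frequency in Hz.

Step 1 — Resonance condition Im(Z)=0 gives ω₀ = 1/√(LC).
Step 2 — ω₀ = 1/√(0.00058·1.67e-06) = 3.213e+04 rad/s.
Step 3 — f₀ = ω₀/(2π) = 5114 Hz.

f₀ = 5114 Hz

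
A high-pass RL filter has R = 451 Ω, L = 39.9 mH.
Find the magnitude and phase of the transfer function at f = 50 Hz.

Step 1 — Angular frequency: ω = 2π·50 = 314.2 rad/s.
Step 2 — Transfer function: H(jω) = jωL/(R + jωL).
Step 3 — Numerator jωL = j·12.53; denominator R + jωL = 451 + j12.53.
Step 4 — H = 0.0007719 + j0.02777.
Step 5 — Magnitude: |H| = 0.02778 (-31.1 dB); phase: φ = 88.4°.

|H| = 0.02778 (-31.1 dB), φ = 88.4°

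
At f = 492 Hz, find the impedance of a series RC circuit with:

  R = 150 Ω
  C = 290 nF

Step 1 — Angular frequency: ω = 2π·f = 2π·492 = 3091 rad/s.
Step 2 — Component impedances:
  R: Z = R = 150 Ω
  C: Z = 1/(jωC) = -j/(ω·C) = 0 - j1115 Ω
Step 3 — Series combination: Z_total = R + C = 150 - j1115 Ω = 1126∠-82.3° Ω.

Z = 150 - j1115 Ω = 1126∠-82.3° Ω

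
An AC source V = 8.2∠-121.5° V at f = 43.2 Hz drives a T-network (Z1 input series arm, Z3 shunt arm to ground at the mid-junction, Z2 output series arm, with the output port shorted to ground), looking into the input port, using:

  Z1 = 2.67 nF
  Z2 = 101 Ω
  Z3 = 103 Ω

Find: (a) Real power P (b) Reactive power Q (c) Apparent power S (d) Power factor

Step 1 — Angular frequency: ω = 2π·f = 2π·43.2 = 271.4 rad/s.
Step 2 — Component impedances:
  Z1: Z = 1/(jωC) = -j/(ω·C) = 0 - j1.38e+06 Ω
  Z2: Z = R = 101 Ω
  Z3: Z = R = 103 Ω
Step 3 — With the output port shorted to ground, the output series arm Z2 runs from the junction to ground; the shunt arm Z3 also runs from the junction to ground. They appear in parallel: Z3 || Z2 = 51 Ω.
Step 4 — Series with input arm Z1: Z_in = Z1 + (Z3 || Z2) = 51 - j1.38e+06 Ω = 1.38e+06∠-90.0° Ω.
Step 5 — Source phasor: V = 8.2∠-121.5° V = -4.284 - j6.992 V.
Step 6 — Current: I = V / Z = 5.067e-06 - j3.105e-06 A = 5.943e-06∠-31.5° A.
Step 7 — Complex power: S = V·I* = 1.801e-09 - j4.873e-05 VA.
Step 8 — Real power: P = Re(S) = 1.801e-09 W.
Step 9 — Reactive power: Q = Im(S) = -4.873e-05 VAR.
Step 10 — Apparent power: |S| = 4.873e-05 VA.
Step 11 — Power factor: PF = P/|S| = 3.696e-05 (leading).

(a) P = 1.801e-09 W  (b) Q = -4.873e-05 VAR  (c) S = 4.873e-05 VA  (d) PF = 3.696e-05 (leading)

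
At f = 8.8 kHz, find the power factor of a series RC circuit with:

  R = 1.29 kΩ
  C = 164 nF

Step 1 — Angular frequency: ω = 2π·f = 2π·8800 = 5.529e+04 rad/s.
Step 2 — Component impedances:
  R: Z = R = 1290 Ω
  C: Z = 1/(jωC) = -j/(ω·C) = 0 - j110.3 Ω
Step 3 — Series combination: Z_total = R + C = 1290 - j110.3 Ω = 1295∠-4.9° Ω.
Step 4 — Power factor: PF = cos(φ) = Re(Z)/|Z| = 1290/1294.7 = 0.9964.
Step 5 — Type: Im(Z) = -110.3 ⇒ leading (phase φ = -4.9°).

PF = 0.9964 (leading, φ = -4.9°)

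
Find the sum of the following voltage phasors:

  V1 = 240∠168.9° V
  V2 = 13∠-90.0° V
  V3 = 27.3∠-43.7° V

Step 1 — Convert each phasor to rectangular form:
  V1 = 240·(cos(168.9°) + j·sin(168.9°)) = -235.5 + j46.21 V
  V2 = 13·(cos(-90.0°) + j·sin(-90.0°)) = 0 - j13 V
  V3 = 27.3·(cos(-43.7°) + j·sin(-43.7°)) = 19.74 - j18.86 V
Step 2 — Sum components: V_total = -215.8 + j14.34 V.
Step 3 — Convert to polar: |V_total| = 216.2 V, ∠V_total = 176.2°.

V_total = 216.2∠176.2° V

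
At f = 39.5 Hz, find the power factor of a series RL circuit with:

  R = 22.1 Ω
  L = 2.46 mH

Step 1 — Angular frequency: ω = 2π·f = 2π·39.5 = 248.2 rad/s.
Step 2 — Component impedances:
  R: Z = R = 22.1 Ω
  L: Z = jωL = j·248.2·0.00246 = 0 + j0.6105 Ω
Step 3 — Series combination: Z_total = R + L = 22.1 + j0.6105 Ω = 22.11∠1.6° Ω.
Step 4 — Power factor: PF = cos(φ) = Re(Z)/|Z| = 22.1/22.108 = 0.9996.
Step 5 — Type: Im(Z) = 0.6105 ⇒ lagging (phase φ = 1.6°).

PF = 0.9996 (lagging, φ = 1.6°)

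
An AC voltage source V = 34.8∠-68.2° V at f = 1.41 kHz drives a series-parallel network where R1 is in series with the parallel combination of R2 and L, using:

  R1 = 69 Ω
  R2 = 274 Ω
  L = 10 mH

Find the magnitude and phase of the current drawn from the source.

Step 1 — Angular frequency: ω = 2π·f = 2π·1410 = 8859 rad/s.
Step 2 — Component impedances:
  R1: Z = R = 69 Ω
  R2: Z = R = 274 Ω
  L: Z = jωL = j·8859·0.01 = 0 + j88.59 Ω
Step 3 — Parallel branch: R2 || L = 1/(1/R2 + 1/L) = 25.93 + j80.21 Ω.
Step 4 — Series with R1: Z_total = R1 + (R2 || L) = 94.93 + j80.21 Ω = 124.3∠40.2° Ω.
Step 5 — Source phasor: V = 34.8∠-68.2° V = 12.92 - j32.31 V.
Step 6 — Ohm's law: I = V / Z_total = (12.92 - j32.31) / (94.93 + j80.21) = -0.08836 - j0.2657 A.
Step 7 — Convert to polar: |I| = 0.28 A, ∠I = -108.4°.

I = 0.28∠-108.4° A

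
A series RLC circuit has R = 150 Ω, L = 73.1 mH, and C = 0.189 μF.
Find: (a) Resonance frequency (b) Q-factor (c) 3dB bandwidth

Step 1 — Resonance condition Im(Z)=0 gives ω₀ = 1/√(LC).
Step 2 — ω₀ = 1/√(0.0731·1.89e-07) = 8508 rad/s.
Step 3 — f₀ = ω₀/(2π) = 1354 Hz.
Step 4 — Series Q: Q = ω₀L/R = 8508·0.0731/150 = 4.146.
Step 5 — 3dB bandwidth: Δω = ω₀/Q = 2052 rad/s; BW = Δω/(2π) = 326.6 Hz.

(a) f₀ = 1354 Hz  (b) Q = 4.146  (c) BW = 326.6 Hz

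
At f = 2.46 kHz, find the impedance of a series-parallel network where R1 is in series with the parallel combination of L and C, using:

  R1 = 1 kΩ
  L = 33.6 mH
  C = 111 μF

Step 1 — Angular frequency: ω = 2π·f = 2π·2460 = 1.546e+04 rad/s.
Step 2 — Component impedances:
  R1: Z = R = 1000 Ω
  L: Z = jωL = j·1.546e+04·0.0336 = 0 + j519.3 Ω
  C: Z = 1/(jωC) = -j/(ω·C) = 0 - j0.5829 Ω
Step 3 — Parallel branch: L || C = 1/(1/L + 1/C) = 0 - j0.5835 Ω.
Step 4 — Series with R1: Z_total = R1 + (L || C) = 1000 - j0.5835 Ω = 1000∠-0.0° Ω.

Z = 1000 - j0.5835 Ω = 1000∠-0.0° Ω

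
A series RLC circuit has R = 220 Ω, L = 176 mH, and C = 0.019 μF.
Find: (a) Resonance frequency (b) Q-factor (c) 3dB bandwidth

Step 1 — Resonance condition Im(Z)=0 gives ω₀ = 1/√(LC).
Step 2 — ω₀ = 1/√(0.176·1.9e-08) = 1.729e+04 rad/s.
Step 3 — f₀ = ω₀/(2π) = 2752 Hz.
Step 4 — Series Q: Q = ω₀L/R = 1.729e+04·0.176/220 = 13.83.
Step 5 — 3dB bandwidth: Δω = ω₀/Q = 1250 rad/s; BW = Δω/(2π) = 198.9 Hz.

(a) f₀ = 2752 Hz  (b) Q = 13.83  (c) BW = 198.9 Hz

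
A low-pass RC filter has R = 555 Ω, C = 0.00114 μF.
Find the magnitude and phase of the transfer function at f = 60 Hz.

Step 1 — Angular frequency: ω = 2π·60 = 377 rad/s.
Step 2 — Transfer function: H(jω) = 1/(1 + jωRC).
Step 3 — Denominator: 1 + jωRC = 1 + j·377·555·1.14e-09 = 1 + j0.0002385.
Step 4 — H = 1 - j0.0002385.
Step 5 — Magnitude: |H| = 1 (-0.0 dB); phase: φ = -0.0°.

|H| = 1 (-0.0 dB), φ = -0.0°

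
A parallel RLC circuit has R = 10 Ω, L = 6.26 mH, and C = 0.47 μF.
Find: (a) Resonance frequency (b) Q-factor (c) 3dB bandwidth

Step 1 — Resonance: ω₀ = 1/√(LC) = 1/√(0.00626·4.7e-07) = 1.844e+04 rad/s.
Step 2 — f₀ = ω₀/(2π) = 2934 Hz.
Step 3 — Parallel Q: Q = R/(ω₀L) = 10/(1.844e+04·0.00626) = 0.08665.
Step 4 — Bandwidth: Δω = ω₀/Q = 2.128e+05 rad/s; BW = Δω/(2π) = 3.386e+04 Hz.

(a) f₀ = 2934 Hz  (b) Q = 0.08665  (c) BW = 3.386e+04 Hz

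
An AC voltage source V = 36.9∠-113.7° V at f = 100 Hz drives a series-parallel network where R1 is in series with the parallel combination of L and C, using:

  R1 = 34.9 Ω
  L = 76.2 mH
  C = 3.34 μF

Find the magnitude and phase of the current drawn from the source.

Step 1 — Angular frequency: ω = 2π·f = 2π·100 = 628.3 rad/s.
Step 2 — Component impedances:
  R1: Z = R = 34.9 Ω
  L: Z = jωL = j·628.3·0.0762 = 0 + j47.88 Ω
  C: Z = 1/(jωC) = -j/(ω·C) = 0 - j476.5 Ω
Step 3 — Parallel branch: L || C = 1/(1/L + 1/C) = 0 + j53.23 Ω.
Step 4 — Series with R1: Z_total = R1 + (L || C) = 34.9 + j53.23 Ω = 63.65∠56.7° Ω.
Step 5 — Source phasor: V = 36.9∠-113.7° V = -14.83 - j33.79 V.
Step 6 — Ohm's law: I = V / Z_total = (-14.83 - j33.79) / (34.9 + j53.23) = -0.5717 - j0.09621 A.
Step 7 — Convert to polar: |I| = 0.5798 A, ∠I = -170.4°.

I = 0.5798∠-170.4° A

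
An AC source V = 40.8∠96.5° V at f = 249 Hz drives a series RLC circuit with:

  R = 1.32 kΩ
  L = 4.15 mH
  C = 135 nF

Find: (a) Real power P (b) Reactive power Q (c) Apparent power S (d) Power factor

Step 1 — Angular frequency: ω = 2π·f = 2π·249 = 1565 rad/s.
Step 2 — Component impedances:
  R: Z = R = 1320 Ω
  L: Z = jωL = j·1565·0.00415 = 0 + j6.493 Ω
  C: Z = 1/(jωC) = -j/(ω·C) = 0 - j4735 Ω
Step 3 — Series combination: Z_total = R + L + C = 1320 - j4728 Ω = 4909∠-74.4° Ω.
Step 4 — Source phasor: V = 40.8∠96.5° V = -4.619 + j40.54 V.
Step 5 — Current: I = V / Z = -0.008207 + j0.001314 A = 0.008311∠170.9° A.
Step 6 — Complex power: S = V·I* = 0.09118 - j0.3266 VA.
Step 7 — Real power: P = Re(S) = 0.09118 W.
Step 8 — Reactive power: Q = Im(S) = -0.3266 VAR.
Step 9 — Apparent power: |S| = 0.3391 VA.
Step 10 — Power factor: PF = P/|S| = 0.2689 (leading).

(a) P = 0.09118 W  (b) Q = -0.3266 VAR  (c) S = 0.3391 VA  (d) PF = 0.2689 (leading)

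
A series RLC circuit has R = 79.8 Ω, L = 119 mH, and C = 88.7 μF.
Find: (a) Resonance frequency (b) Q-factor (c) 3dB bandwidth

Step 1 — Resonance: ω₀ = 1/√(LC) = 1/√(0.119·8.87e-05) = 307.8 rad/s.
Step 2 — f₀ = ω₀/(2π) = 48.99 Hz.
Step 3 — Series Q: Q = ω₀L/R = 307.8·0.119/79.8 = 0.459.
Step 4 — Bandwidth: Δω = ω₀/Q = 670.6 rad/s; BW = Δω/(2π) = 106.7 Hz.

(a) f₀ = 48.99 Hz  (b) Q = 0.459  (c) BW = 106.7 Hz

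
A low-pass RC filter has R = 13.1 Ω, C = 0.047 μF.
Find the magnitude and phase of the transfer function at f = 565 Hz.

Step 1 — Angular frequency: ω = 2π·565 = 3550 rad/s.
Step 2 — Transfer function: H(jω) = 1/(1 + jωRC).
Step 3 — Denominator: 1 + jωRC = 1 + j·3550·13.1·4.7e-08 = 1 + j0.002186.
Step 4 — H = 1 - j0.002186.
Step 5 — Magnitude: |H| = 1 (-0.0 dB); phase: φ = -0.1°.

|H| = 1 (-0.0 dB), φ = -0.1°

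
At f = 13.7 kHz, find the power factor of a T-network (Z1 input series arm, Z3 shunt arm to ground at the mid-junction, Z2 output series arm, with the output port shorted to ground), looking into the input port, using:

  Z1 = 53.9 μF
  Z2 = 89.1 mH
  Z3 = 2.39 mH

Step 1 — Angular frequency: ω = 2π·f = 2π·1.37e+04 = 8.608e+04 rad/s.
Step 2 — Component impedances:
  Z1: Z = 1/(jωC) = -j/(ω·C) = 0 - j0.2155 Ω
  Z2: Z = jωL = j·8.608e+04·0.0891 = 0 + j7670 Ω
  Z3: Z = jωL = j·8.608e+04·0.00239 = 0 + j205.7 Ω
Step 3 — With the output port shorted to ground, the output series arm Z2 runs from the junction to ground; the shunt arm Z3 also runs from the junction to ground. They appear in parallel: Z3 || Z2 = 0 + j200.4 Ω.
Step 4 — Series with input arm Z1: Z_in = Z1 + (Z3 || Z2) = 0 + j200.1 Ω = 200.1∠90.0° Ω.
Step 5 — Power factor: PF = cos(φ) = Re(Z)/|Z| = 0/200.1 = 0.
Step 6 — Type: Im(Z) = 200.1 ⇒ lagging (phase φ = 90.0°).

PF = 0 (lagging, φ = 90.0°)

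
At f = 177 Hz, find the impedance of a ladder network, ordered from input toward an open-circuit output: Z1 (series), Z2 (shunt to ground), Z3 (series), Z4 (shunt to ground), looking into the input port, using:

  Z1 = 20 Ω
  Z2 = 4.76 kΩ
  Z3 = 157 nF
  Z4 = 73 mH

Step 1 — Angular frequency: ω = 2π·f = 2π·177 = 1112 rad/s.
Step 2 — Component impedances:
  Z1: Z = R = 20 Ω
  Z2: Z = R = 4760 Ω
  Z3: Z = 1/(jωC) = -j/(ω·C) = 0 - j5727 Ω
  Z4: Z = jωL = j·1112·0.073 = 0 + j81.19 Ω
Step 3 — Ladder network (open output): work backward from the far end, alternating series and parallel combinations. Z_in = 2802 - j2346 Ω = 3655∠-39.9° Ω.

Z = 2802 - j2346 Ω = 3655∠-39.9° Ω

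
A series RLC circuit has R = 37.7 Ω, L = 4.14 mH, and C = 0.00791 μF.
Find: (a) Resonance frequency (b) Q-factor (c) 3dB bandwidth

Step 1 — Resonance: ω₀ = 1/√(LC) = 1/√(0.00414·7.91e-09) = 1.747e+05 rad/s.
Step 2 — f₀ = ω₀/(2π) = 2.781e+04 Hz.
Step 3 — Series Q: Q = ω₀L/R = 1.747e+05·0.00414/37.7 = 19.19.
Step 4 — Bandwidth: Δω = ω₀/Q = 9106 rad/s; BW = Δω/(2π) = 1449 Hz.

(a) f₀ = 2.781e+04 Hz  (b) Q = 19.19  (c) BW = 1449 Hz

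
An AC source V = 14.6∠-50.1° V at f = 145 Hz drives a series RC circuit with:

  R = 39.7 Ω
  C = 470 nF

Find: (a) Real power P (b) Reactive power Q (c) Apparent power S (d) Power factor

Step 1 — Angular frequency: ω = 2π·f = 2π·145 = 911.1 rad/s.
Step 2 — Component impedances:
  R: Z = R = 39.7 Ω
  C: Z = 1/(jωC) = -j/(ω·C) = 0 - j2335 Ω
Step 3 — Series combination: Z_total = R + C = 39.7 - j2335 Ω = 2336∠-89.0° Ω.
Step 4 — Source phasor: V = 14.6∠-50.1° V = 9.365 - j11.2 V.
Step 5 — Current: I = V / Z = 0.004863 + j0.003927 A = 0.006251∠38.9° A.
Step 6 — Complex power: S = V·I* = 0.001551 - j0.09125 VA.
Step 7 — Real power: P = Re(S) = 0.001551 W.
Step 8 — Reactive power: Q = Im(S) = -0.09125 VAR.
Step 9 — Apparent power: |S| = 0.09126 VA.
Step 10 — Power factor: PF = P/|S| = 0.017 (leading).

(a) P = 0.001551 W  (b) Q = -0.09125 VAR  (c) S = 0.09126 VA  (d) PF = 0.017 (leading)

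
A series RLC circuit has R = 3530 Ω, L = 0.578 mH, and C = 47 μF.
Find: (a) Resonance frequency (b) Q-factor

Step 1 — Resonance condition Im(Z)=0 gives ω₀ = 1/√(LC).
Step 2 — ω₀ = 1/√(0.000578·4.7e-05) = 6067 rad/s.
Step 3 — f₀ = ω₀/(2π) = 965.6 Hz.
Step 4 — Series Q: Q = ω₀L/R = 6067·0.000578/3530 = 0.0009934.

(a) f₀ = 965.6 Hz  (b) Q = 0.0009934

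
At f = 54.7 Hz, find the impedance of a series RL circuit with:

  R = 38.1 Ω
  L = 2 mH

Step 1 — Angular frequency: ω = 2π·f = 2π·54.7 = 343.7 rad/s.
Step 2 — Component impedances:
  R: Z = R = 38.1 Ω
  L: Z = jωL = j·343.7·0.002 = 0 + j0.6874 Ω
Step 3 — Series combination: Z_total = R + L = 38.1 + j0.6874 Ω = 38.11∠1.0° Ω.

Z = 38.1 + j0.6874 Ω = 38.11∠1.0° Ω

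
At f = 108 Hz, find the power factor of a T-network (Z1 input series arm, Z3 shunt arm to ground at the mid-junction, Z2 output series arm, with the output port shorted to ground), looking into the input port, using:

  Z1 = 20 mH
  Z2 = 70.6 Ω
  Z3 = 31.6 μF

Step 1 — Angular frequency: ω = 2π·f = 2π·108 = 678.6 rad/s.
Step 2 — Component impedances:
  Z1: Z = jωL = j·678.6·0.02 = 0 + j13.57 Ω
  Z2: Z = R = 70.6 Ω
  Z3: Z = 1/(jωC) = -j/(ω·C) = 0 - j46.63 Ω
Step 3 — With the output port shorted to ground, the output series arm Z2 runs from the junction to ground; the shunt arm Z3 also runs from the junction to ground. They appear in parallel: Z3 || Z2 = 21.45 - j32.47 Ω.
Step 4 — Series with input arm Z1: Z_in = Z1 + (Z3 || Z2) = 21.45 - j18.9 Ω = 28.58∠-41.4° Ω.
Step 5 — Power factor: PF = cos(φ) = Re(Z)/|Z| = 21.447/28.584 = 0.7503.
Step 6 — Type: Im(Z) = -18.9 ⇒ leading (phase φ = -41.4°).

PF = 0.7503 (leading, φ = -41.4°)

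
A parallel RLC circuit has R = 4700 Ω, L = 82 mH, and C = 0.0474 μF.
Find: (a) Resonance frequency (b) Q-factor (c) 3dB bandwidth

Step 1 — Resonance: ω₀ = 1/√(LC) = 1/√(0.082·4.74e-08) = 1.604e+04 rad/s.
Step 2 — f₀ = ω₀/(2π) = 2553 Hz.
Step 3 — Parallel Q: Q = R/(ω₀L) = 4700/(1.604e+04·0.082) = 3.573.
Step 4 — Bandwidth: Δω = ω₀/Q = 4489 rad/s; BW = Δω/(2π) = 714.4 Hz.

(a) f₀ = 2553 Hz  (b) Q = 3.573  (c) BW = 714.4 Hz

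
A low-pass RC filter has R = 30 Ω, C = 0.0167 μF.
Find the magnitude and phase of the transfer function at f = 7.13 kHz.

Step 1 — Angular frequency: ω = 2π·7130 = 4.48e+04 rad/s.
Step 2 — Transfer function: H(jω) = 1/(1 + jωRC).
Step 3 — Denominator: 1 + jωRC = 1 + j·4.48e+04·30·1.67e-08 = 1 + j0.02244.
Step 4 — H = 0.9995 - j0.02243.
Step 5 — Magnitude: |H| = 0.9997 (-0.0 dB); phase: φ = -1.3°.

|H| = 0.9997 (-0.0 dB), φ = -1.3°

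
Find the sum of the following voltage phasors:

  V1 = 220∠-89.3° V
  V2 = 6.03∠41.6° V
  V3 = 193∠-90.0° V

Step 1 — Convert each phasor to rectangular form:
  V1 = 220·(cos(-89.3°) + j·sin(-89.3°)) = 2.688 - j220 V
  V2 = 6.03·(cos(41.6°) + j·sin(41.6°)) = 4.509 + j4.003 V
  V3 = 193·(cos(-90.0°) + j·sin(-90.0°)) = 0 - j193 V
Step 2 — Sum components: V_total = 7.197 - j409 V.
Step 3 — Convert to polar: |V_total| = 409 V, ∠V_total = -89.0°.

V_total = 409∠-89.0° V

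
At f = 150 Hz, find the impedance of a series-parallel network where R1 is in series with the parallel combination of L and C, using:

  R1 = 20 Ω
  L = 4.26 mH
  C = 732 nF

Step 1 — Angular frequency: ω = 2π·f = 2π·150 = 942.5 rad/s.
Step 2 — Component impedances:
  R1: Z = R = 20 Ω
  L: Z = jωL = j·942.5·0.00426 = 0 + j4.015 Ω
  C: Z = 1/(jωC) = -j/(ω·C) = 0 - j1449 Ω
Step 3 — Parallel branch: L || C = 1/(1/L + 1/C) = 0 + j4.026 Ω.
Step 4 — Series with R1: Z_total = R1 + (L || C) = 20 + j4.026 Ω = 20.4∠11.4° Ω.

Z = 20 + j4.026 Ω = 20.4∠11.4° Ω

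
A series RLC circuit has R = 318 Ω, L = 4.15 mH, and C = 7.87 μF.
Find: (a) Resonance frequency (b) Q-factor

Step 1 — Resonance condition Im(Z)=0 gives ω₀ = 1/√(LC).
Step 2 — ω₀ = 1/√(0.00415·7.87e-06) = 5533 rad/s.
Step 3 — f₀ = ω₀/(2π) = 880.7 Hz.
Step 4 — Series Q: Q = ω₀L/R = 5533·0.00415/318 = 0.07221.

(a) f₀ = 880.7 Hz  (b) Q = 0.07221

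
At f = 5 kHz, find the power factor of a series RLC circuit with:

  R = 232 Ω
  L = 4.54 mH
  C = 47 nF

Step 1 — Angular frequency: ω = 2π·f = 2π·5000 = 3.142e+04 rad/s.
Step 2 — Component impedances:
  R: Z = R = 232 Ω
  L: Z = jωL = j·3.142e+04·0.00454 = 0 + j142.6 Ω
  C: Z = 1/(jωC) = -j/(ω·C) = 0 - j677.3 Ω
Step 3 — Series combination: Z_total = R + L + C = 232 - j534.6 Ω = 582.8∠-66.5° Ω.
Step 4 — Power factor: PF = cos(φ) = Re(Z)/|Z| = 232/582.8 = 0.3981.
Step 5 — Type: Im(Z) = -534.6 ⇒ leading (phase φ = -66.5°).

PF = 0.3981 (leading, φ = -66.5°)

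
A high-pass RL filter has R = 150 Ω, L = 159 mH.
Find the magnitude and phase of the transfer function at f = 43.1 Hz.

Step 1 — Angular frequency: ω = 2π·43.1 = 270.8 rad/s.
Step 2 — Transfer function: H(jω) = jωL/(R + jωL).
Step 3 — Numerator jωL = j·43.06; denominator R + jωL = 150 + j43.06.
Step 4 — H = 0.07613 + j0.2652.
Step 5 — Magnitude: |H| = 0.2759 (-11.2 dB); phase: φ = 74.0°.

|H| = 0.2759 (-11.2 dB), φ = 74.0°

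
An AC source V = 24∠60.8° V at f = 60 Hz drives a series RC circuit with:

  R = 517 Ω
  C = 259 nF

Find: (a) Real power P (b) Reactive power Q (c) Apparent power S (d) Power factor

Step 1 — Angular frequency: ω = 2π·f = 2π·60 = 377 rad/s.
Step 2 — Component impedances:
  R: Z = R = 517 Ω
  C: Z = 1/(jωC) = -j/(ω·C) = 0 - j1.024e+04 Ω
Step 3 — Series combination: Z_total = R + C = 517 - j1.024e+04 Ω = 1.025e+04∠-87.1° Ω.
Step 4 — Source phasor: V = 24∠60.8° V = 11.71 + j20.95 V.
Step 5 — Current: I = V / Z = -0.001983 + j0.001243 A = 0.00234∠147.9° A.
Step 6 — Complex power: S = V·I* = 0.002832 - j0.0561 VA.
Step 7 — Real power: P = Re(S) = 0.002832 W.
Step 8 — Reactive power: Q = Im(S) = -0.0561 VAR.
Step 9 — Apparent power: |S| = 0.05617 VA.
Step 10 — Power factor: PF = P/|S| = 0.05042 (leading).

(a) P = 0.002832 W  (b) Q = -0.0561 VAR  (c) S = 0.05617 VA  (d) PF = 0.05042 (leading)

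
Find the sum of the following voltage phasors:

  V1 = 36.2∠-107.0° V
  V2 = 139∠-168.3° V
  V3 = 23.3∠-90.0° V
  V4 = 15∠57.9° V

Step 1 — Convert each phasor to rectangular form:
  V1 = 36.2·(cos(-107.0°) + j·sin(-107.0°)) = -10.58 - j34.62 V
  V2 = 139·(cos(-168.3°) + j·sin(-168.3°)) = -136.1 - j28.19 V
  V3 = 23.3·(cos(-90.0°) + j·sin(-90.0°)) = 0 - j23.3 V
  V4 = 15·(cos(57.9°) + j·sin(57.9°)) = 7.971 + j12.71 V
Step 2 — Sum components: V_total = -138.7 - j73.4 V.
Step 3 — Convert to polar: |V_total| = 156.9 V, ∠V_total = -152.1°.

V_total = 156.9∠-152.1° V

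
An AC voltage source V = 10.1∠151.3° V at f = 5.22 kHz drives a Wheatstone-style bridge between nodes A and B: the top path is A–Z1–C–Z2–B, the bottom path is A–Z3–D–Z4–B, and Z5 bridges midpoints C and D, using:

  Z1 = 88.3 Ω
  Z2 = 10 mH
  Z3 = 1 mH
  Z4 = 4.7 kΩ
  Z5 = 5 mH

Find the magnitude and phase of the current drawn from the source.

Step 1 — Angular frequency: ω = 2π·f = 2π·5220 = 3.28e+04 rad/s.
Step 2 — Component impedances:
  Z1: Z = R = 88.3 Ω
  Z2: Z = jωL = j·3.28e+04·0.01 = 0 + j328 Ω
  Z3: Z = jωL = j·3.28e+04·0.001 = 0 + j32.8 Ω
  Z4: Z = R = 4700 Ω
  Z5: Z = jωL = j·3.28e+04·0.005 = 0 + j164 Ω
Step 3 — Bridge requires nodal analysis (the Z5 bridge couples midpoints C and D, so the two paths cannot be reduced to a simple series/parallel combination). Setting node B to ground and injecting 1 A at node A, the 3-node admittance system at A, C, D solves to V_A = Z_AB = 98.42 + j349.8 Ω = 363.4∠74.3° Ω.
Step 4 — Source phasor: V = 10.1∠151.3° V = -8.859 + j4.85 V.
Step 5 — Ohm's law: I = V / Z_total = (-8.859 + j4.85) / (98.42 + j349.8) = 0.006246 + j0.02708 A.
Step 6 — Convert to polar: |I| = 0.02779 A, ∠I = 77.0°.

I = 0.02779∠77.0° A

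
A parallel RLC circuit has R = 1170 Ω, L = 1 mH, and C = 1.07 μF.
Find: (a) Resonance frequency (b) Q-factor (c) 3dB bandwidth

Step 1 — Resonance: ω₀ = 1/√(LC) = 1/√(0.001·1.07e-06) = 3.057e+04 rad/s.
Step 2 — f₀ = ω₀/(2π) = 4866 Hz.
Step 3 — Parallel Q: Q = R/(ω₀L) = 1170/(3.057e+04·0.001) = 38.27.
Step 4 — Bandwidth: Δω = ω₀/Q = 798.8 rad/s; BW = Δω/(2π) = 127.1 Hz.

(a) f₀ = 4866 Hz  (b) Q = 38.27  (c) BW = 127.1 Hz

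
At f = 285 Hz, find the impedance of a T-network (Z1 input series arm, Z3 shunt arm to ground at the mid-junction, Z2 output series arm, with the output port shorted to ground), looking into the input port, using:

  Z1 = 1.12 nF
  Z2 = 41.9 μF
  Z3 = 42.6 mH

Step 1 — Angular frequency: ω = 2π·f = 2π·285 = 1791 rad/s.
Step 2 — Component impedances:
  Z1: Z = 1/(jωC) = -j/(ω·C) = 0 - j4.986e+05 Ω
  Z2: Z = 1/(jωC) = -j/(ω·C) = 0 - j13.33 Ω
  Z3: Z = jωL = j·1791·0.0426 = 0 + j76.28 Ω
Step 3 — With the output port shorted to ground, the output series arm Z2 runs from the junction to ground; the shunt arm Z3 also runs from the junction to ground. They appear in parallel: Z3 || Z2 = 0 - j16.15 Ω.
Step 4 — Series with input arm Z1: Z_in = Z1 + (Z3 || Z2) = 0 - j4.986e+05 Ω = 4.986e+05∠-90.0° Ω.

Z = 0 - j4.986e+05 Ω = 4.986e+05∠-90.0° Ω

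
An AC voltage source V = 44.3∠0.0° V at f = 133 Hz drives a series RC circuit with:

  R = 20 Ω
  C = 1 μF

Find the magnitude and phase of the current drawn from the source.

Step 1 — Angular frequency: ω = 2π·f = 2π·133 = 835.7 rad/s.
Step 2 — Component impedances:
  R: Z = R = 20 Ω
  C: Z = 1/(jωC) = -j/(ω·C) = 0 - j1197 Ω
Step 3 — Series combination: Z_total = R + C = 20 - j1197 Ω = 1197∠-89.0° Ω.
Step 4 — Source phasor: V = 44.3∠0.0° V = 44.3 V.
Step 5 — Ohm's law: I = V / Z_total = (44.3) / (20 - j1197) = 0.0006186 + j0.03701 A.
Step 6 — Convert to polar: |I| = 0.03701 A, ∠I = 89.0°.

I = 0.03701∠89.0° A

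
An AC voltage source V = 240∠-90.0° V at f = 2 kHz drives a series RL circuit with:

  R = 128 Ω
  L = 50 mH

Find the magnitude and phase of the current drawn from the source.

Step 1 — Angular frequency: ω = 2π·f = 2π·2000 = 1.257e+04 rad/s.
Step 2 — Component impedances:
  R: Z = R = 128 Ω
  L: Z = jωL = j·1.257e+04·0.05 = 0 + j628.3 Ω
Step 3 — Series combination: Z_total = R + L = 128 + j628.3 Ω = 641.2∠78.5° Ω.
Step 4 — Source phasor: V = 240∠-90.0° V = 0 - j240 V.
Step 5 — Ohm's law: I = V / Z_total = (0 - j240) / (128 + j628.3) = -0.3668 - j0.07471 A.
Step 6 — Convert to polar: |I| = 0.3743 A, ∠I = -168.5°.

I = 0.3743∠-168.5° A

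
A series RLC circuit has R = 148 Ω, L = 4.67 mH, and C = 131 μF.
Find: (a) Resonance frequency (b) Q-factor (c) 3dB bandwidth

Step 1 — Resonance: ω₀ = 1/√(LC) = 1/√(0.00467·0.000131) = 1279 rad/s.
Step 2 — f₀ = ω₀/(2π) = 203.5 Hz.
Step 3 — Series Q: Q = ω₀L/R = 1279·0.00467/148 = 0.04034.
Step 4 — Bandwidth: Δω = ω₀/Q = 3.169e+04 rad/s; BW = Δω/(2π) = 5044 Hz.

(a) f₀ = 203.5 Hz  (b) Q = 0.04034  (c) BW = 5044 Hz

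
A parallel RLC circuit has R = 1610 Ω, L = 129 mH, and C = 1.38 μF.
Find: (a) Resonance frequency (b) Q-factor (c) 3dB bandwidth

Step 1 — Resonance: ω₀ = 1/√(LC) = 1/√(0.129·1.38e-06) = 2370 rad/s.
Step 2 — f₀ = ω₀/(2π) = 377.2 Hz.
Step 3 — Parallel Q: Q = R/(ω₀L) = 1610/(2370·0.129) = 5.266.
Step 4 — Bandwidth: Δω = ω₀/Q = 450.1 rad/s; BW = Δω/(2π) = 71.63 Hz.

(a) f₀ = 377.2 Hz  (b) Q = 5.266  (c) BW = 71.63 Hz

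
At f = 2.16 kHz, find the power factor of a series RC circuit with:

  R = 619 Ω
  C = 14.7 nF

Step 1 — Angular frequency: ω = 2π·f = 2π·2160 = 1.357e+04 rad/s.
Step 2 — Component impedances:
  R: Z = R = 619 Ω
  C: Z = 1/(jωC) = -j/(ω·C) = 0 - j5012 Ω
Step 3 — Series combination: Z_total = R + C = 619 - j5012 Ω = 5051∠-83.0° Ω.
Step 4 — Power factor: PF = cos(φ) = Re(Z)/|Z| = 619/5050.5 = 0.1226.
Step 5 — Type: Im(Z) = -5012 ⇒ leading (phase φ = -83.0°).

PF = 0.1226 (leading, φ = -83.0°)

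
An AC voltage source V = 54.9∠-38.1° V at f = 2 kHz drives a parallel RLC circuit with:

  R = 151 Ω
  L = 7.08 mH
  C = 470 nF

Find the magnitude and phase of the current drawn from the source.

Step 1 — Angular frequency: ω = 2π·f = 2π·2000 = 1.257e+04 rad/s.
Step 2 — Component impedances:
  R: Z = R = 151 Ω
  L: Z = jωL = j·1.257e+04·0.00708 = 0 + j88.97 Ω
  C: Z = 1/(jωC) = -j/(ω·C) = 0 - j169.3 Ω
Step 3 — Parallel combination: 1/Z_total = 1/R + 1/L + 1/C; Z_total = 91.59 + j73.77 Ω = 117.6∠38.8° Ω.
Step 4 — Source phasor: V = 54.9∠-38.1° V = 43.2 - j33.88 V.
Step 5 — Ohm's law: I = V / Z_total = (43.2 - j33.88) / (91.59 + j73.77) = 0.1054 - j0.4548 A.
Step 6 — Convert to polar: |I| = 0.4668 A, ∠I = -76.9°.

I = 0.4668∠-76.9° A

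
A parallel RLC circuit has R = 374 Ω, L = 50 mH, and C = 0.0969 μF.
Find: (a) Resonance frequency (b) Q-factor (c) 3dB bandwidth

Step 1 — Resonance: ω₀ = 1/√(LC) = 1/√(0.05·9.69e-08) = 1.437e+04 rad/s.
Step 2 — f₀ = ω₀/(2π) = 2287 Hz.
Step 3 — Parallel Q: Q = R/(ω₀L) = 374/(1.437e+04·0.05) = 0.5207.
Step 4 — Bandwidth: Δω = ω₀/Q = 2.759e+04 rad/s; BW = Δω/(2π) = 4392 Hz.

(a) f₀ = 2287 Hz  (b) Q = 0.5207  (c) BW = 4392 Hz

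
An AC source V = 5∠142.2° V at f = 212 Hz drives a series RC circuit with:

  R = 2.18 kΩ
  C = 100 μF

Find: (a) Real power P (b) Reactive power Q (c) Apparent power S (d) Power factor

Step 1 — Angular frequency: ω = 2π·f = 2π·212 = 1332 rad/s.
Step 2 — Component impedances:
  R: Z = R = 2180 Ω
  C: Z = 1/(jωC) = -j/(ω·C) = 0 - j7.507 Ω
Step 3 — Series combination: Z_total = R + C = 2180 - j7.507 Ω = 2180∠-0.2° Ω.
Step 4 — Source phasor: V = 5∠142.2° V = -3.951 + j3.065 V.
Step 5 — Current: I = V / Z = -0.001817 + j0.001399 A = 0.002294∠142.4° A.
Step 6 — Complex power: S = V·I* = 0.01147 - j3.949e-05 VA.
Step 7 — Real power: P = Re(S) = 0.01147 W.
Step 8 — Reactive power: Q = Im(S) = -3.949e-05 VAR.
Step 9 — Apparent power: |S| = 0.01147 VA.
Step 10 — Power factor: PF = P/|S| = 1 (leading).

(a) P = 0.01147 W  (b) Q = -3.949e-05 VAR  (c) S = 0.01147 VA  (d) PF = 1 (leading)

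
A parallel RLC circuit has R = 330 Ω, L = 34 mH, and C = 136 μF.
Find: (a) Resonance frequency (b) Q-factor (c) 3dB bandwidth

Step 1 — Resonance: ω₀ = 1/√(LC) = 1/√(0.034·0.000136) = 465 rad/s.
Step 2 — f₀ = ω₀/(2π) = 74.01 Hz.
Step 3 — Parallel Q: Q = R/(ω₀L) = 330/(465·0.034) = 20.87.
Step 4 — Bandwidth: Δω = ω₀/Q = 22.28 rad/s; BW = Δω/(2π) = 3.546 Hz.

(a) f₀ = 74.01 Hz  (b) Q = 20.87  (c) BW = 3.546 Hz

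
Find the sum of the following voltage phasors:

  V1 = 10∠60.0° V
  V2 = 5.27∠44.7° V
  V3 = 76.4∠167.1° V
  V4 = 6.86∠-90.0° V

Step 1 — Convert each phasor to rectangular form:
  V1 = 10·(cos(60.0°) + j·sin(60.0°)) = 5 + j8.66 V
  V2 = 5.27·(cos(44.7°) + j·sin(44.7°)) = 3.746 + j3.707 V
  V3 = 76.4·(cos(167.1°) + j·sin(167.1°)) = -74.47 + j17.06 V
  V4 = 6.86·(cos(-90.0°) + j·sin(-90.0°)) = 0 - j6.86 V
Step 2 — Sum components: V_total = -65.73 + j22.56 V.
Step 3 — Convert to polar: |V_total| = 69.49 V, ∠V_total = 161.1°.

V_total = 69.49∠161.1° V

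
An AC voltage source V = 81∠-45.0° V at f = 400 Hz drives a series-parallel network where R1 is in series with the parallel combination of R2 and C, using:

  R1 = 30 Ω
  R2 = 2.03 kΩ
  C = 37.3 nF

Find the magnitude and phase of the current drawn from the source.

Step 1 — Angular frequency: ω = 2π·f = 2π·400 = 2513 rad/s.
Step 2 — Component impedances:
  R1: Z = R = 30 Ω
  R2: Z = R = 2030 Ω
  C: Z = 1/(jωC) = -j/(ω·C) = 0 - j1.067e+04 Ω
Step 3 — Parallel branch: R2 || C = 1/(1/R2 + 1/C) = 1959 - j372.8 Ω.
Step 4 — Series with R1: Z_total = R1 + (R2 || C) = 1989 - j372.8 Ω = 2024∠-10.6° Ω.
Step 5 — Source phasor: V = 81∠-45.0° V = 57.28 - j57.28 V.
Step 6 — Ohm's law: I = V / Z_total = (57.28 - j57.28) / (1989 - j372.8) = 0.03303 - j0.0226 A.
Step 7 — Convert to polar: |I| = 0.04003 A, ∠I = -34.4°.

I = 0.04003∠-34.4° A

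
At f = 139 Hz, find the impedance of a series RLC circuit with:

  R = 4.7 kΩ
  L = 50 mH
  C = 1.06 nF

Step 1 — Angular frequency: ω = 2π·f = 2π·139 = 873.4 rad/s.
Step 2 — Component impedances:
  R: Z = R = 4700 Ω
  L: Z = jωL = j·873.4·0.05 = 0 + j43.67 Ω
  C: Z = 1/(jωC) = -j/(ω·C) = 0 - j1.08e+06 Ω
Step 3 — Series combination: Z_total = R + L + C = 4700 - j1.08e+06 Ω = 1.08e+06∠-89.8° Ω.

Z = 4700 - j1.08e+06 Ω = 1.08e+06∠-89.8° Ω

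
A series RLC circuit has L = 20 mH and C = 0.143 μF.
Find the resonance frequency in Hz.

Step 1 — Resonance condition Im(Z)=0 gives ω₀ = 1/√(LC).
Step 2 — ω₀ = 1/√(0.02·1.43e-07) = 1.87e+04 rad/s.
Step 3 — f₀ = ω₀/(2π) = 2976 Hz.

f₀ = 2976 Hz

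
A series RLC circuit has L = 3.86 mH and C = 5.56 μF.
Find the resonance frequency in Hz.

Step 1 — Resonance condition Im(Z)=0 gives ω₀ = 1/√(LC).
Step 2 — ω₀ = 1/√(0.00386·5.56e-06) = 6826 rad/s.
Step 3 — f₀ = ω₀/(2π) = 1086 Hz.

f₀ = 1086 Hz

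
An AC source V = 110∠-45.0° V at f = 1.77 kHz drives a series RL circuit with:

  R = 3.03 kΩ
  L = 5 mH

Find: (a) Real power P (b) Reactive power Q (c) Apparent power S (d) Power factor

Step 1 — Angular frequency: ω = 2π·f = 2π·1770 = 1.112e+04 rad/s.
Step 2 — Component impedances:
  R: Z = R = 3030 Ω
  L: Z = jωL = j·1.112e+04·0.005 = 0 + j55.61 Ω
Step 3 — Series combination: Z_total = R + L = 3030 + j55.61 Ω = 3031∠1.1° Ω.
Step 4 — Source phasor: V = 110∠-45.0° V = 77.78 - j77.78 V.
Step 5 — Current: I = V / Z = 0.02519 - j0.02613 A = 0.0363∠-46.1° A.
Step 6 — Complex power: S = V·I* = 3.992 + j0.07326 VA.
Step 7 — Real power: P = Re(S) = 3.992 W.
Step 8 — Reactive power: Q = Im(S) = 0.07326 VAR.
Step 9 — Apparent power: |S| = 3.993 VA.
Step 10 — Power factor: PF = P/|S| = 0.9998 (lagging).

(a) P = 3.992 W  (b) Q = 0.07326 VAR  (c) S = 3.993 VA  (d) PF = 0.9998 (lagging)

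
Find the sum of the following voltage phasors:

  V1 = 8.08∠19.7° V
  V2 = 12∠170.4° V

Step 1 — Convert each phasor to rectangular form:
  V1 = 8.08·(cos(19.7°) + j·sin(19.7°)) = 7.607 + j2.724 V
  V2 = 12·(cos(170.4°) + j·sin(170.4°)) = -11.83 + j2.001 V
Step 2 — Sum components: V_total = -4.225 + j4.725 V.
Step 3 — Convert to polar: |V_total| = 6.338 V, ∠V_total = 131.8°.

V_total = 6.338∠131.8° V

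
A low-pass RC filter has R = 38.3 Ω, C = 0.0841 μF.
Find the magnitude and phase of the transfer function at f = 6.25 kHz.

Step 1 — Angular frequency: ω = 2π·6250 = 3.927e+04 rad/s.
Step 2 — Transfer function: H(jω) = 1/(1 + jωRC).
Step 3 — Denominator: 1 + jωRC = 1 + j·3.927e+04·38.3·8.41e-08 = 1 + j0.1265.
Step 4 — H = 0.9843 - j0.1245.
Step 5 — Magnitude: |H| = 0.9921 (-0.1 dB); phase: φ = -7.2°.

|H| = 0.9921 (-0.1 dB), φ = -7.2°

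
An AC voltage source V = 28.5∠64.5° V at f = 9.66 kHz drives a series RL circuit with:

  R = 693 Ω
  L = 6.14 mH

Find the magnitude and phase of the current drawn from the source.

Step 1 — Angular frequency: ω = 2π·f = 2π·9660 = 6.07e+04 rad/s.
Step 2 — Component impedances:
  R: Z = R = 693 Ω
  L: Z = jωL = j·6.07e+04·0.00614 = 0 + j372.7 Ω
Step 3 — Series combination: Z_total = R + L = 693 + j372.7 Ω = 786.8∠28.3° Ω.
Step 4 — Source phasor: V = 28.5∠64.5° V = 12.27 + j25.72 V.
Step 5 — Ohm's law: I = V / Z_total = (12.27 + j25.72) / (693 + j372.7) = 0.02922 + j0.02141 A.
Step 6 — Convert to polar: |I| = 0.03622 A, ∠I = 36.2°.

I = 0.03622∠36.2° A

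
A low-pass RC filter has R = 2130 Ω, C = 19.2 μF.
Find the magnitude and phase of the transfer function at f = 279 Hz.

Step 1 — Angular frequency: ω = 2π·279 = 1753 rad/s.
Step 2 — Transfer function: H(jω) = 1/(1 + jωRC).
Step 3 — Denominator: 1 + jωRC = 1 + j·1753·2130·1.92e-05 = 1 + j71.69.
Step 4 — H = 0.0001945 - j0.01395.
Step 5 — Magnitude: |H| = 0.01395 (-37.1 dB); phase: φ = -89.2°.

|H| = 0.01395 (-37.1 dB), φ = -89.2°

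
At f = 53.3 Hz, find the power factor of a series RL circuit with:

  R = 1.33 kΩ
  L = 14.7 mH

Step 1 — Angular frequency: ω = 2π·f = 2π·53.3 = 334.9 rad/s.
Step 2 — Component impedances:
  R: Z = R = 1330 Ω
  L: Z = jωL = j·334.9·0.0147 = 0 + j4.923 Ω
Step 3 — Series combination: Z_total = R + L = 1330 + j4.923 Ω = 1330∠0.2° Ω.
Step 4 — Power factor: PF = cos(φ) = Re(Z)/|Z| = 1330/1330 = 1.
Step 5 — Type: Im(Z) = 4.923 ⇒ lagging (phase φ = 0.2°).

PF = 1 (lagging, φ = 0.2°)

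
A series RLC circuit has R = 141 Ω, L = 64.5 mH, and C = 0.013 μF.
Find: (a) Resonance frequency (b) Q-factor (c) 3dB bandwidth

Step 1 — Resonance condition Im(Z)=0 gives ω₀ = 1/√(LC).
Step 2 — ω₀ = 1/√(0.0645·1.3e-08) = 3.453e+04 rad/s.
Step 3 — f₀ = ω₀/(2π) = 5496 Hz.
Step 4 — Series Q: Q = ω₀L/R = 3.453e+04·0.0645/141 = 15.8.
Step 5 — 3dB bandwidth: Δω = ω₀/Q = 2186 rad/s; BW = Δω/(2π) = 347.9 Hz.

(a) f₀ = 5496 Hz  (b) Q = 15.8  (c) BW = 347.9 Hz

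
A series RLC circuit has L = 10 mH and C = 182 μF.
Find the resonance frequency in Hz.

Step 1 — Resonance condition Im(Z)=0 gives ω₀ = 1/√(LC).
Step 2 — ω₀ = 1/√(0.01·0.000182) = 741.2 rad/s.
Step 3 — f₀ = ω₀/(2π) = 118 Hz.

f₀ = 118 Hz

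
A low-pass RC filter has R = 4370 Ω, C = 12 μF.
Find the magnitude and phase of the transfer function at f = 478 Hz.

Step 1 — Angular frequency: ω = 2π·478 = 3003 rad/s.
Step 2 — Transfer function: H(jω) = 1/(1 + jωRC).
Step 3 — Denominator: 1 + jωRC = 1 + j·3003·4370·1.2e-05 = 1 + j157.5.
Step 4 — H = 4.031e-05 - j0.006349.
Step 5 — Magnitude: |H| = 0.006349 (-43.9 dB); phase: φ = -89.6°.

|H| = 0.006349 (-43.9 dB), φ = -89.6°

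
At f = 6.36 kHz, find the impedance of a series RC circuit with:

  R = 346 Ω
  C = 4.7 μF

Step 1 — Angular frequency: ω = 2π·f = 2π·6360 = 3.996e+04 rad/s.
Step 2 — Component impedances:
  R: Z = R = 346 Ω
  C: Z = 1/(jωC) = -j/(ω·C) = 0 - j5.324 Ω
Step 3 — Series combination: Z_total = R + C = 346 - j5.324 Ω = 346∠-0.9° Ω.

Z = 346 - j5.324 Ω = 346∠-0.9° Ω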